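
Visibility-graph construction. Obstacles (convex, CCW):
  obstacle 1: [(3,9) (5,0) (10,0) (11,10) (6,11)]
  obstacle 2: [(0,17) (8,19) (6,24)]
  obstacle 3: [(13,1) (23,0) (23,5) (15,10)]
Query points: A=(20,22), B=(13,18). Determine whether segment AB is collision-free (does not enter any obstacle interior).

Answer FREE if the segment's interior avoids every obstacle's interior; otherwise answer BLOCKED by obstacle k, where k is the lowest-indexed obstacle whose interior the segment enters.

FREE

Obstacle 1 [(3,9) (5,0) (10,0) (11,10) (6,11)]:
  edge (3,9)–(5,0): clear
  edge (5,0)–(10,0): clear
  edge (10,0)–(11,10): clear
  edge (11,10)–(6,11): clear
  edge (6,11)–(3,9): clear
  midpoint (33/2,20) outside
  → clear
Obstacle 2 [(0,17) (8,19) (6,24)]:
  edge (0,17)–(8,19): clear
  edge (8,19)–(6,24): clear
  edge (6,24)–(0,17): clear
  midpoint (33/2,20) outside
  → clear
Obstacle 3 [(13,1) (23,0) (23,5) (15,10)]:
  edge (13,1)–(23,0): clear
  edge (23,0)–(23,5): clear
  edge (23,5)–(15,10): clear
  edge (15,10)–(13,1): clear
  midpoint (33/2,20) outside
  → clear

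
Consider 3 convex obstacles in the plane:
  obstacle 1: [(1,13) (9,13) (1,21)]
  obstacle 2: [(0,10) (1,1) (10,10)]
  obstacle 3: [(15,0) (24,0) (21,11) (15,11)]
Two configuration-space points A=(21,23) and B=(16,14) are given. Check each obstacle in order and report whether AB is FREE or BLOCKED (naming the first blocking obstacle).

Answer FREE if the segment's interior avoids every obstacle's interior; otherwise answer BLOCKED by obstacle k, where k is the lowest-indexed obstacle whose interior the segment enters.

Obstacle 1 [(1,13) (9,13) (1,21)]:
  edge (1,13)–(9,13): clear
  edge (9,13)–(1,21): clear
  edge (1,21)–(1,13): clear
  midpoint (37/2,37/2) outside
  → clear
Obstacle 2 [(0,10) (1,1) (10,10)]:
  edge (0,10)–(1,1): clear
  edge (1,1)–(10,10): clear
  edge (10,10)–(0,10): clear
  midpoint (37/2,37/2) outside
  → clear
Obstacle 3 [(15,0) (24,0) (21,11) (15,11)]:
  edge (15,0)–(24,0): clear
  edge (24,0)–(21,11): clear
  edge (21,11)–(15,11): clear
  edge (15,11)–(15,0): clear
  midpoint (37/2,37/2) outside
  → clear

FREE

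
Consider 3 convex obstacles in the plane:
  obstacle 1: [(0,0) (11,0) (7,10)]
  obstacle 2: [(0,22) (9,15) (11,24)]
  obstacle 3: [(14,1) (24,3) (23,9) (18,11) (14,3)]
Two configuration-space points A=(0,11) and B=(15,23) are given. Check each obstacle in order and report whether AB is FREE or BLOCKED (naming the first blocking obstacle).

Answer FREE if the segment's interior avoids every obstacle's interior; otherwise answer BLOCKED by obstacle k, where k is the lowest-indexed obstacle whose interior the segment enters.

Obstacle 1 [(0,0) (11,0) (7,10)]:
  edge (0,0)–(11,0): clear
  edge (11,0)–(7,10): clear
  edge (7,10)–(0,0): clear
  midpoint (15/2,17) outside
  → clear
Obstacle 2 [(0,22) (9,15) (11,24)]:
  edge (0,22)–(9,15): crosses AB
  edge (9,15)–(11,24): crosses AB
  edge (11,24)–(0,22): clear
  → BLOCKED
Obstacle 3 [(14,1) (24,3) (23,9) (18,11) (14,3)]:
  edge (14,1)–(24,3): clear
  edge (24,3)–(23,9): clear
  edge (23,9)–(18,11): clear
  edge (18,11)–(14,3): clear
  edge (14,3)–(14,1): clear
  midpoint (15/2,17) outside
  → clear

BLOCKED by obstacle 2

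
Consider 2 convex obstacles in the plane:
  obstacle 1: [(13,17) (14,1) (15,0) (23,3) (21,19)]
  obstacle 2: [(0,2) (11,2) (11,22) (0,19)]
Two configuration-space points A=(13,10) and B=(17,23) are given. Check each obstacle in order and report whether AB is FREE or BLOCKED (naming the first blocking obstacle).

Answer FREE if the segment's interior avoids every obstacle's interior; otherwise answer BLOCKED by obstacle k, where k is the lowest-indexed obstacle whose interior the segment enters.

BLOCKED by obstacle 1

Obstacle 1 [(13,17) (14,1) (15,0) (23,3) (21,19)]:
  edge (13,17)–(14,1): crosses AB
  edge (14,1)–(15,0): clear
  edge (15,0)–(23,3): clear
  edge (23,3)–(21,19): clear
  edge (21,19)–(13,17): crosses AB
  → BLOCKED
Obstacle 2 [(0,2) (11,2) (11,22) (0,19)]:
  edge (0,2)–(11,2): clear
  edge (11,2)–(11,22): clear
  edge (11,22)–(0,19): clear
  edge (0,19)–(0,2): clear
  midpoint (15,33/2) outside
  → clear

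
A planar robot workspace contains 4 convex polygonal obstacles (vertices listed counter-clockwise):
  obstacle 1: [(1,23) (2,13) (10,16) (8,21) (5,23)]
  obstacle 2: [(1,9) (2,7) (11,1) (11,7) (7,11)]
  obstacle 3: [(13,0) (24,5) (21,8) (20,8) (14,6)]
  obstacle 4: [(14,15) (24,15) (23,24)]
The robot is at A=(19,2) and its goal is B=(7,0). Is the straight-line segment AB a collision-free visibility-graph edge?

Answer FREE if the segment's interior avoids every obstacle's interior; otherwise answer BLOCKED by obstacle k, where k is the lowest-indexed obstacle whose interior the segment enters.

Obstacle 1 [(1,23) (2,13) (10,16) (8,21) (5,23)]:
  edge (1,23)–(2,13): clear
  edge (2,13)–(10,16): clear
  edge (10,16)–(8,21): clear
  edge (8,21)–(5,23): clear
  edge (5,23)–(1,23): clear
  midpoint (13,1) outside
  → clear
Obstacle 2 [(1,9) (2,7) (11,1) (11,7) (7,11)]:
  edge (1,9)–(2,7): clear
  edge (2,7)–(11,1): clear
  edge (11,1)–(11,7): clear
  edge (11,7)–(7,11): clear
  edge (7,11)–(1,9): clear
  midpoint (13,1) outside
  → clear
Obstacle 3 [(13,0) (24,5) (21,8) (20,8) (14,6)]:
  edge (13,0)–(24,5): crosses AB
  edge (24,5)–(21,8): clear
  edge (21,8)–(20,8): clear
  edge (20,8)–(14,6): clear
  edge (14,6)–(13,0): crosses AB
  → BLOCKED
Obstacle 4 [(14,15) (24,15) (23,24)]:
  edge (14,15)–(24,15): clear
  edge (24,15)–(23,24): clear
  edge (23,24)–(14,15): clear
  midpoint (13,1) outside
  → clear

BLOCKED by obstacle 3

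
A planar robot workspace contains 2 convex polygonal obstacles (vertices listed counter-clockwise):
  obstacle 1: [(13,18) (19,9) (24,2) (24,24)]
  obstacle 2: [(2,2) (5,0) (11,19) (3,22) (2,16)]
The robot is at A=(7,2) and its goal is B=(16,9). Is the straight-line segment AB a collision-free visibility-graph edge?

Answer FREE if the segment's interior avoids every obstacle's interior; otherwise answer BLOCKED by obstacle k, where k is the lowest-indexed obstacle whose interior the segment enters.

FREE

Obstacle 1 [(13,18) (19,9) (24,2) (24,24)]:
  edge (13,18)–(19,9): clear
  edge (19,9)–(24,2): clear
  edge (24,2)–(24,24): clear
  edge (24,24)–(13,18): clear
  midpoint (23/2,11/2) outside
  → clear
Obstacle 2 [(2,2) (5,0) (11,19) (3,22) (2,16)]:
  edge (2,2)–(5,0): clear
  edge (5,0)–(11,19): clear
  edge (11,19)–(3,22): clear
  edge (3,22)–(2,16): clear
  edge (2,16)–(2,2): clear
  midpoint (23/2,11/2) outside
  → clear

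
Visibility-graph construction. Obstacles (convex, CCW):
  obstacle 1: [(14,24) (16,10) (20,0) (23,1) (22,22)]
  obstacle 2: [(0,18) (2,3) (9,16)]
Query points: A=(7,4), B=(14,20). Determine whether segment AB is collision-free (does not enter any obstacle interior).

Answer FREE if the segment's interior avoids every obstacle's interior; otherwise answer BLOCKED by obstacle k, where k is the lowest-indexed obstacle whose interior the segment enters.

Obstacle 1 [(14,24) (16,10) (20,0) (23,1) (22,22)]:
  edge (14,24)–(16,10): clear
  edge (16,10)–(20,0): clear
  edge (20,0)–(23,1): clear
  edge (23,1)–(22,22): clear
  edge (22,22)–(14,24): clear
  midpoint (21/2,12) outside
  → clear
Obstacle 2 [(0,18) (2,3) (9,16)]:
  edge (0,18)–(2,3): clear
  edge (2,3)–(9,16): clear
  edge (9,16)–(0,18): clear
  midpoint (21/2,12) outside
  → clear

FREE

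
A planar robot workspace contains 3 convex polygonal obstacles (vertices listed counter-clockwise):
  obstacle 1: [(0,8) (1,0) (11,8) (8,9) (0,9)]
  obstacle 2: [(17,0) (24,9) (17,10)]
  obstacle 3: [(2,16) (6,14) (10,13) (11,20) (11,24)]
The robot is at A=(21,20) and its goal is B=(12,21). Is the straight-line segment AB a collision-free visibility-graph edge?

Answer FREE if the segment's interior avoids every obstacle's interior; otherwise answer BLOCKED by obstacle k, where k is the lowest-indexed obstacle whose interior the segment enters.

FREE

Obstacle 1 [(0,8) (1,0) (11,8) (8,9) (0,9)]:
  edge (0,8)–(1,0): clear
  edge (1,0)–(11,8): clear
  edge (11,8)–(8,9): clear
  edge (8,9)–(0,9): clear
  edge (0,9)–(0,8): clear
  midpoint (33/2,41/2) outside
  → clear
Obstacle 2 [(17,0) (24,9) (17,10)]:
  edge (17,0)–(24,9): clear
  edge (24,9)–(17,10): clear
  edge (17,10)–(17,0): clear
  midpoint (33/2,41/2) outside
  → clear
Obstacle 3 [(2,16) (6,14) (10,13) (11,20) (11,24)]:
  edge (2,16)–(6,14): clear
  edge (6,14)–(10,13): clear
  edge (10,13)–(11,20): clear
  edge (11,20)–(11,24): clear
  edge (11,24)–(2,16): clear
  midpoint (33/2,41/2) outside
  → clear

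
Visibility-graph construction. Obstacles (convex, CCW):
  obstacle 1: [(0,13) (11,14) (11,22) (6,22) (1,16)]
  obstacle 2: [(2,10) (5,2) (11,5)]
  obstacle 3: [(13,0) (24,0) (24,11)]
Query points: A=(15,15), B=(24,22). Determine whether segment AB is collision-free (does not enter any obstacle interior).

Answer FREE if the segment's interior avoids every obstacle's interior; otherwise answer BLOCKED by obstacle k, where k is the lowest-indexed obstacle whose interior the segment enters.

FREE

Obstacle 1 [(0,13) (11,14) (11,22) (6,22) (1,16)]:
  edge (0,13)–(11,14): clear
  edge (11,14)–(11,22): clear
  edge (11,22)–(6,22): clear
  edge (6,22)–(1,16): clear
  edge (1,16)–(0,13): clear
  midpoint (39/2,37/2) outside
  → clear
Obstacle 2 [(2,10) (5,2) (11,5)]:
  edge (2,10)–(5,2): clear
  edge (5,2)–(11,5): clear
  edge (11,5)–(2,10): clear
  midpoint (39/2,37/2) outside
  → clear
Obstacle 3 [(13,0) (24,0) (24,11)]:
  edge (13,0)–(24,0): clear
  edge (24,0)–(24,11): clear
  edge (24,11)–(13,0): clear
  midpoint (39/2,37/2) outside
  → clear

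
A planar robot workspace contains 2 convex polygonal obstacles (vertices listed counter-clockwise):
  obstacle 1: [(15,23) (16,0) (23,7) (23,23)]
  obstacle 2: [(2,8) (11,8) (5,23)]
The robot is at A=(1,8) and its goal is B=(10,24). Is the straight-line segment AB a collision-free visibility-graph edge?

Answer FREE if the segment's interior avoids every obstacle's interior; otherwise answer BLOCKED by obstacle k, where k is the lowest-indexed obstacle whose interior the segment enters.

Obstacle 1 [(15,23) (16,0) (23,7) (23,23)]:
  edge (15,23)–(16,0): clear
  edge (16,0)–(23,7): clear
  edge (23,7)–(23,23): clear
  edge (23,23)–(15,23): clear
  midpoint (11/2,16) outside
  → clear
Obstacle 2 [(2,8) (11,8) (5,23)]:
  edge (2,8)–(11,8): clear
  edge (11,8)–(5,23): crosses AB
  edge (5,23)–(2,8): crosses AB
  → BLOCKED

BLOCKED by obstacle 2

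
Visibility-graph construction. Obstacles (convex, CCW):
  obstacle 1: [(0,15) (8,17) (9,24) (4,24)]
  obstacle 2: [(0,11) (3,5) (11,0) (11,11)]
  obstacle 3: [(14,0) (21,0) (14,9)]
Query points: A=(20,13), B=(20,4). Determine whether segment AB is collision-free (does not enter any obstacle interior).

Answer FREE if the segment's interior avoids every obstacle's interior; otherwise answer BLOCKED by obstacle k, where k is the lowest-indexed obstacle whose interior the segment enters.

FREE

Obstacle 1 [(0,15) (8,17) (9,24) (4,24)]:
  edge (0,15)–(8,17): clear
  edge (8,17)–(9,24): clear
  edge (9,24)–(4,24): clear
  edge (4,24)–(0,15): clear
  midpoint (20,17/2) outside
  → clear
Obstacle 2 [(0,11) (3,5) (11,0) (11,11)]:
  edge (0,11)–(3,5): clear
  edge (3,5)–(11,0): clear
  edge (11,0)–(11,11): clear
  edge (11,11)–(0,11): clear
  midpoint (20,17/2) outside
  → clear
Obstacle 3 [(14,0) (21,0) (14,9)]:
  edge (14,0)–(21,0): clear
  edge (21,0)–(14,9): clear
  edge (14,9)–(14,0): clear
  midpoint (20,17/2) outside
  → clear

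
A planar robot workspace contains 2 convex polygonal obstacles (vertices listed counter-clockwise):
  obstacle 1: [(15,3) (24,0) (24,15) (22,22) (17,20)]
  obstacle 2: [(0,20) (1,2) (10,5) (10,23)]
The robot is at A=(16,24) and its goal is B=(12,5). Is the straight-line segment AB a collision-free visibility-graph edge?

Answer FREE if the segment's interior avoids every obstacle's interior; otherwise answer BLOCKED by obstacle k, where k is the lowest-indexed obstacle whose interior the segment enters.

FREE

Obstacle 1 [(15,3) (24,0) (24,15) (22,22) (17,20)]:
  edge (15,3)–(24,0): clear
  edge (24,0)–(24,15): clear
  edge (24,15)–(22,22): clear
  edge (22,22)–(17,20): clear
  edge (17,20)–(15,3): clear
  midpoint (14,29/2) outside
  → clear
Obstacle 2 [(0,20) (1,2) (10,5) (10,23)]:
  edge (0,20)–(1,2): clear
  edge (1,2)–(10,5): clear
  edge (10,5)–(10,23): clear
  edge (10,23)–(0,20): clear
  midpoint (14,29/2) outside
  → clear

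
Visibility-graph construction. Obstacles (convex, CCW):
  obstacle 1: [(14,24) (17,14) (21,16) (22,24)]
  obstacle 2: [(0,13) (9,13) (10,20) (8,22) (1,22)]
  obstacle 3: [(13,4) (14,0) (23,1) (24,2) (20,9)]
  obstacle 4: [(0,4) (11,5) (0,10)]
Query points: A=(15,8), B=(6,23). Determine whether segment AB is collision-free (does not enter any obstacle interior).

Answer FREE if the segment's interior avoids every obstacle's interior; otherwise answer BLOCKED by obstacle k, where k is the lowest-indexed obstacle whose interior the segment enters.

Obstacle 1 [(14,24) (17,14) (21,16) (22,24)]:
  edge (14,24)–(17,14): clear
  edge (17,14)–(21,16): clear
  edge (21,16)–(22,24): clear
  edge (22,24)–(14,24): clear
  midpoint (21/2,31/2) outside
  → clear
Obstacle 2 [(0,13) (9,13) (10,20) (8,22) (1,22)]:
  edge (0,13)–(9,13): clear
  edge (9,13)–(10,20): crosses AB
  edge (10,20)–(8,22): clear
  edge (8,22)–(1,22): crosses AB
  edge (1,22)–(0,13): clear
  → BLOCKED
Obstacle 3 [(13,4) (14,0) (23,1) (24,2) (20,9)]:
  edge (13,4)–(14,0): clear
  edge (14,0)–(23,1): clear
  edge (23,1)–(24,2): clear
  edge (24,2)–(20,9): clear
  edge (20,9)–(13,4): clear
  midpoint (21/2,31/2) outside
  → clear
Obstacle 4 [(0,4) (11,5) (0,10)]:
  edge (0,4)–(11,5): clear
  edge (11,5)–(0,10): clear
  edge (0,10)–(0,4): clear
  midpoint (21/2,31/2) outside
  → clear

BLOCKED by obstacle 2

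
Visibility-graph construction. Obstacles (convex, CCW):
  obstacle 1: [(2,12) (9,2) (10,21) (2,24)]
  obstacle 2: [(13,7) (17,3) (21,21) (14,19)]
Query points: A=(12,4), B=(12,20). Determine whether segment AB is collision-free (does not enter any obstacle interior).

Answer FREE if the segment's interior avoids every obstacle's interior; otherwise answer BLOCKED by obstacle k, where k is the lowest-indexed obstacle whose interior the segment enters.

Obstacle 1 [(2,12) (9,2) (10,21) (2,24)]:
  edge (2,12)–(9,2): clear
  edge (9,2)–(10,21): clear
  edge (10,21)–(2,24): clear
  edge (2,24)–(2,12): clear
  midpoint (12,12) outside
  → clear
Obstacle 2 [(13,7) (17,3) (21,21) (14,19)]:
  edge (13,7)–(17,3): clear
  edge (17,3)–(21,21): clear
  edge (21,21)–(14,19): clear
  edge (14,19)–(13,7): clear
  midpoint (12,12) outside
  → clear

FREE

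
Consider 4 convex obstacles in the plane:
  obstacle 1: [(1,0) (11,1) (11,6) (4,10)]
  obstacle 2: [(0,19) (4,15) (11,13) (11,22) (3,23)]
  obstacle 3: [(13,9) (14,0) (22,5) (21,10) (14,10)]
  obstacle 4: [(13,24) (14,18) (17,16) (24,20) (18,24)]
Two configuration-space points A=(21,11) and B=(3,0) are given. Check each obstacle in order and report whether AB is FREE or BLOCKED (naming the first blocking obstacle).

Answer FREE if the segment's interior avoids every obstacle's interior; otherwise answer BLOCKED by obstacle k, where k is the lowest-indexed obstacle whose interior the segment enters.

Obstacle 1 [(1,0) (11,1) (11,6) (4,10)]:
  edge (1,0)–(11,1): crosses AB
  edge (11,1)–(11,6): crosses AB
  edge (11,6)–(4,10): clear
  edge (4,10)–(1,0): clear
  → BLOCKED
Obstacle 2 [(0,19) (4,15) (11,13) (11,22) (3,23)]:
  edge (0,19)–(4,15): clear
  edge (4,15)–(11,13): clear
  edge (11,13)–(11,22): clear
  edge (11,22)–(3,23): clear
  edge (3,23)–(0,19): clear
  midpoint (12,11/2) outside
  → clear
Obstacle 3 [(13,9) (14,0) (22,5) (21,10) (14,10)]:
  edge (13,9)–(14,0): crosses AB
  edge (14,0)–(22,5): clear
  edge (22,5)–(21,10): clear
  edge (21,10)–(14,10): crosses AB
  edge (14,10)–(13,9): clear
  → BLOCKED
Obstacle 4 [(13,24) (14,18) (17,16) (24,20) (18,24)]:
  edge (13,24)–(14,18): clear
  edge (14,18)–(17,16): clear
  edge (17,16)–(24,20): clear
  edge (24,20)–(18,24): clear
  edge (18,24)–(13,24): clear
  midpoint (12,11/2) outside
  → clear

BLOCKED by obstacle 1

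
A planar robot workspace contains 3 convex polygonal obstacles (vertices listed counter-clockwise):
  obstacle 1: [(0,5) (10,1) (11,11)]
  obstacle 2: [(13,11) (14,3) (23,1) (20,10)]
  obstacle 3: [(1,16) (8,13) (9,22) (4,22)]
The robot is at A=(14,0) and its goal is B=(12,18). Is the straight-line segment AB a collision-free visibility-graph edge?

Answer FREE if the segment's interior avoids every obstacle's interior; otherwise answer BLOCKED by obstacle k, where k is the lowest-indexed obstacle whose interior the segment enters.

Obstacle 1 [(0,5) (10,1) (11,11)]:
  edge (0,5)–(10,1): clear
  edge (10,1)–(11,11): clear
  edge (11,11)–(0,5): clear
  midpoint (13,9) outside
  → clear
Obstacle 2 [(13,11) (14,3) (23,1) (20,10)]:
  edge (13,11)–(14,3): clear
  edge (14,3)–(23,1): clear
  edge (23,1)–(20,10): clear
  edge (20,10)–(13,11): clear
  midpoint (13,9) outside
  → clear
Obstacle 3 [(1,16) (8,13) (9,22) (4,22)]:
  edge (1,16)–(8,13): clear
  edge (8,13)–(9,22): clear
  edge (9,22)–(4,22): clear
  edge (4,22)–(1,16): clear
  midpoint (13,9) outside
  → clear

FREE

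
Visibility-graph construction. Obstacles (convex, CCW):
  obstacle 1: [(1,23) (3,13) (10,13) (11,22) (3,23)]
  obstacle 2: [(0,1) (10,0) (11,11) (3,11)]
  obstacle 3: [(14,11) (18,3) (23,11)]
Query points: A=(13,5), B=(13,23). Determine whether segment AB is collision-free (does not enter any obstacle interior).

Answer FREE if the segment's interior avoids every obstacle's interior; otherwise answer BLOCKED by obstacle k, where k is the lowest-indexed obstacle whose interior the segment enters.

FREE

Obstacle 1 [(1,23) (3,13) (10,13) (11,22) (3,23)]:
  edge (1,23)–(3,13): clear
  edge (3,13)–(10,13): clear
  edge (10,13)–(11,22): clear
  edge (11,22)–(3,23): clear
  edge (3,23)–(1,23): clear
  midpoint (13,14) outside
  → clear
Obstacle 2 [(0,1) (10,0) (11,11) (3,11)]:
  edge (0,1)–(10,0): clear
  edge (10,0)–(11,11): clear
  edge (11,11)–(3,11): clear
  edge (3,11)–(0,1): clear
  midpoint (13,14) outside
  → clear
Obstacle 3 [(14,11) (18,3) (23,11)]:
  edge (14,11)–(18,3): clear
  edge (18,3)–(23,11): clear
  edge (23,11)–(14,11): clear
  midpoint (13,14) outside
  → clear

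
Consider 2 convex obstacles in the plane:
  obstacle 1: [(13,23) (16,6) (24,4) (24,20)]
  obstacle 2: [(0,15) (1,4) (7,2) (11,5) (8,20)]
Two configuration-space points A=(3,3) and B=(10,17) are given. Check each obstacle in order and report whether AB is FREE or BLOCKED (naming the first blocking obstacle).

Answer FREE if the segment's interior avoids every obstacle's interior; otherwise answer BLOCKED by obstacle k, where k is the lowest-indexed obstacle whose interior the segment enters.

Obstacle 1 [(13,23) (16,6) (24,4) (24,20)]:
  edge (13,23)–(16,6): clear
  edge (16,6)–(24,4): clear
  edge (24,4)–(24,20): clear
  edge (24,20)–(13,23): clear
  midpoint (13/2,10) outside
  → clear
Obstacle 2 [(0,15) (1,4) (7,2) (11,5) (8,20)]:
  edge (0,15)–(1,4): clear
  edge (1,4)–(7,2): crosses AB
  edge (7,2)–(11,5): clear
  edge (11,5)–(8,20): crosses AB
  edge (8,20)–(0,15): clear
  → BLOCKED

BLOCKED by obstacle 2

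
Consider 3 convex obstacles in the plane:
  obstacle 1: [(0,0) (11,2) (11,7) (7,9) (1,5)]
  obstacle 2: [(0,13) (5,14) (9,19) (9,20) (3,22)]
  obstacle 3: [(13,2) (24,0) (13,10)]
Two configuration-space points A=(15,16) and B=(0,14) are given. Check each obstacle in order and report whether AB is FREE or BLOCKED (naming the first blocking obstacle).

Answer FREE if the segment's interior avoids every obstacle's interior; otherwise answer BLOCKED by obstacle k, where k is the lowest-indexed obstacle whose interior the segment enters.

Obstacle 1 [(0,0) (11,2) (11,7) (7,9) (1,5)]:
  edge (0,0)–(11,2): clear
  edge (11,2)–(11,7): clear
  edge (11,7)–(7,9): clear
  edge (7,9)–(1,5): clear
  edge (1,5)–(0,0): clear
  midpoint (15/2,15) outside
  → clear
Obstacle 2 [(0,13) (5,14) (9,19) (9,20) (3,22)]:
  edge (0,13)–(5,14): clear
  edge (5,14)–(9,19): crosses AB
  edge (9,19)–(9,20): clear
  edge (9,20)–(3,22): clear
  edge (3,22)–(0,13): crosses AB
  → BLOCKED
Obstacle 3 [(13,2) (24,0) (13,10)]:
  edge (13,2)–(24,0): clear
  edge (24,0)–(13,10): clear
  edge (13,10)–(13,2): clear
  midpoint (15/2,15) outside
  → clear

BLOCKED by obstacle 2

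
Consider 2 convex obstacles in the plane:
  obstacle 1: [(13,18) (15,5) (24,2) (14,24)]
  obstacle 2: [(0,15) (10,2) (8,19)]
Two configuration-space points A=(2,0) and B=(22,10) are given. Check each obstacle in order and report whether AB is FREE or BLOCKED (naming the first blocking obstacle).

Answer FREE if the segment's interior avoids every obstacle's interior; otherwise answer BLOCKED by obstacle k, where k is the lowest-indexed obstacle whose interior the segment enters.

BLOCKED by obstacle 1

Obstacle 1 [(13,18) (15,5) (24,2) (14,24)]:
  edge (13,18)–(15,5): crosses AB
  edge (15,5)–(24,2): clear
  edge (24,2)–(14,24): crosses AB
  edge (14,24)–(13,18): clear
  → BLOCKED
Obstacle 2 [(0,15) (10,2) (8,19)]:
  edge (0,15)–(10,2): crosses AB
  edge (10,2)–(8,19): crosses AB
  edge (8,19)–(0,15): clear
  → BLOCKED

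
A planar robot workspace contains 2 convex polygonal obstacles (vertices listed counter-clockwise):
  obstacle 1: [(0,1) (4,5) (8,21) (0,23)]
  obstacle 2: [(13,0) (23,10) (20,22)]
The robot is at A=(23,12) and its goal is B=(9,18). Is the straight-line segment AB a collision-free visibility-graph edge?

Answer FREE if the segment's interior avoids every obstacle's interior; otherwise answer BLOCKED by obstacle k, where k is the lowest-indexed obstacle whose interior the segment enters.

BLOCKED by obstacle 2

Obstacle 1 [(0,1) (4,5) (8,21) (0,23)]:
  edge (0,1)–(4,5): clear
  edge (4,5)–(8,21): clear
  edge (8,21)–(0,23): clear
  edge (0,23)–(0,1): clear
  midpoint (16,15) outside
  → clear
Obstacle 2 [(13,0) (23,10) (20,22)]:
  edge (13,0)–(23,10): clear
  edge (23,10)–(20,22): crosses AB
  edge (20,22)–(13,0): crosses AB
  → BLOCKED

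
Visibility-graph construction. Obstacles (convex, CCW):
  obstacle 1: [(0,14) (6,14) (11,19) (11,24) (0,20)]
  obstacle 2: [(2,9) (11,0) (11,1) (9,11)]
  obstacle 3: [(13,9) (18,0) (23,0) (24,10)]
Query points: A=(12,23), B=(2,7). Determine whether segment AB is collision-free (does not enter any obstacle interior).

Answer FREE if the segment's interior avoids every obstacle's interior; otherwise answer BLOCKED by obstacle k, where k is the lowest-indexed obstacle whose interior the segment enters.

Obstacle 1 [(0,14) (6,14) (11,19) (11,24) (0,20)]:
  edge (0,14)–(6,14): clear
  edge (6,14)–(11,19): crosses AB
  edge (11,19)–(11,24): crosses AB
  edge (11,24)–(0,20): clear
  edge (0,20)–(0,14): clear
  → BLOCKED
Obstacle 2 [(2,9) (11,0) (11,1) (9,11)]:
  edge (2,9)–(11,0): crosses AB
  edge (11,0)–(11,1): clear
  edge (11,1)–(9,11): clear
  edge (9,11)–(2,9): crosses AB
  → BLOCKED
Obstacle 3 [(13,9) (18,0) (23,0) (24,10)]:
  edge (13,9)–(18,0): clear
  edge (18,0)–(23,0): clear
  edge (23,0)–(24,10): clear
  edge (24,10)–(13,9): clear
  midpoint (7,15) outside
  → clear

BLOCKED by obstacle 1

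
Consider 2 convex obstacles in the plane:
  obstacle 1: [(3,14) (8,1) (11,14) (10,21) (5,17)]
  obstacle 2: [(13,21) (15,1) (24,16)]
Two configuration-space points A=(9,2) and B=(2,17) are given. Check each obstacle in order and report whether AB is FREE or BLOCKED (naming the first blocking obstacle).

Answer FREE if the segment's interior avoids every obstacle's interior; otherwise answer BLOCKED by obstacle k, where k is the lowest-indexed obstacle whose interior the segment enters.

Obstacle 1 [(3,14) (8,1) (11,14) (10,21) (5,17)]:
  edge (3,14)–(8,1): clear
  edge (8,1)–(11,14): crosses AB
  edge (11,14)–(10,21): clear
  edge (10,21)–(5,17): clear
  edge (5,17)–(3,14): crosses AB
  → BLOCKED
Obstacle 2 [(13,21) (15,1) (24,16)]:
  edge (13,21)–(15,1): clear
  edge (15,1)–(24,16): clear
  edge (24,16)–(13,21): clear
  midpoint (11/2,19/2) outside
  → clear

BLOCKED by obstacle 1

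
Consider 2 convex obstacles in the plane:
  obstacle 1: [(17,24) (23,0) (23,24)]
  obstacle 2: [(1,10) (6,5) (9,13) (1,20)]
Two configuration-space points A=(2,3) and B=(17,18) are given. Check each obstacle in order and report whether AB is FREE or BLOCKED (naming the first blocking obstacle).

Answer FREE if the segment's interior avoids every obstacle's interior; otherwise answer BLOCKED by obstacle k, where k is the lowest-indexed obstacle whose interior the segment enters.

Obstacle 1 [(17,24) (23,0) (23,24)]:
  edge (17,24)–(23,0): clear
  edge (23,0)–(23,24): clear
  edge (23,24)–(17,24): clear
  midpoint (19/2,21/2) outside
  → clear
Obstacle 2 [(1,10) (6,5) (9,13) (1,20)]:
  edge (1,10)–(6,5): crosses AB
  edge (6,5)–(9,13): crosses AB
  edge (9,13)–(1,20): clear
  edge (1,20)–(1,10): clear
  → BLOCKED

BLOCKED by obstacle 2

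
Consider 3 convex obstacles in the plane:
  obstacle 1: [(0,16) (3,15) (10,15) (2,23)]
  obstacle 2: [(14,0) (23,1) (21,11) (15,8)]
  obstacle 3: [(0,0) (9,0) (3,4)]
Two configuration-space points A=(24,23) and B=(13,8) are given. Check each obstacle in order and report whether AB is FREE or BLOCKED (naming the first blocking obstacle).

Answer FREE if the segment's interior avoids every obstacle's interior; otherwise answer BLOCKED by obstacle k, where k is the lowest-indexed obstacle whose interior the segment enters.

FREE

Obstacle 1 [(0,16) (3,15) (10,15) (2,23)]:
  edge (0,16)–(3,15): clear
  edge (3,15)–(10,15): clear
  edge (10,15)–(2,23): clear
  edge (2,23)–(0,16): clear
  midpoint (37/2,31/2) outside
  → clear
Obstacle 2 [(14,0) (23,1) (21,11) (15,8)]:
  edge (14,0)–(23,1): clear
  edge (23,1)–(21,11): clear
  edge (21,11)–(15,8): clear
  edge (15,8)–(14,0): clear
  midpoint (37/2,31/2) outside
  → clear
Obstacle 3 [(0,0) (9,0) (3,4)]:
  edge (0,0)–(9,0): clear
  edge (9,0)–(3,4): clear
  edge (3,4)–(0,0): clear
  midpoint (37/2,31/2) outside
  → clear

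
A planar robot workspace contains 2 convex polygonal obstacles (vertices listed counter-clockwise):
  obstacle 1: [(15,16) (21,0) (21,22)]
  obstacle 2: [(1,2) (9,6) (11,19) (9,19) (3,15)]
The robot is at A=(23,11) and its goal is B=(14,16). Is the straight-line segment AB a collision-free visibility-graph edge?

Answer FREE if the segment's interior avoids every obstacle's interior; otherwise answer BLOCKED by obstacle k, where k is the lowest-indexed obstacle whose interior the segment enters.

BLOCKED by obstacle 1

Obstacle 1 [(15,16) (21,0) (21,22)]:
  edge (15,16)–(21,0): crosses AB
  edge (21,0)–(21,22): crosses AB
  edge (21,22)–(15,16): clear
  → BLOCKED
Obstacle 2 [(1,2) (9,6) (11,19) (9,19) (3,15)]:
  edge (1,2)–(9,6): clear
  edge (9,6)–(11,19): clear
  edge (11,19)–(9,19): clear
  edge (9,19)–(3,15): clear
  edge (3,15)–(1,2): clear
  midpoint (37/2,27/2) outside
  → clear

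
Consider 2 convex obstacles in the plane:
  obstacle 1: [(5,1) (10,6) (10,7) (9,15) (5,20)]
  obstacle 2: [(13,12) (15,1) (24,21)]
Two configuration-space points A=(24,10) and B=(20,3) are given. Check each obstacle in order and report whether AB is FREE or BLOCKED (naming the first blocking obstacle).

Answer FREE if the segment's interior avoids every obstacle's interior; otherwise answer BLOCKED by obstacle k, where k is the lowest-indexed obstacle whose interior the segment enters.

FREE

Obstacle 1 [(5,1) (10,6) (10,7) (9,15) (5,20)]:
  edge (5,1)–(10,6): clear
  edge (10,6)–(10,7): clear
  edge (10,7)–(9,15): clear
  edge (9,15)–(5,20): clear
  edge (5,20)–(5,1): clear
  midpoint (22,13/2) outside
  → clear
Obstacle 2 [(13,12) (15,1) (24,21)]:
  edge (13,12)–(15,1): clear
  edge (15,1)–(24,21): clear
  edge (24,21)–(13,12): clear
  midpoint (22,13/2) outside
  → clear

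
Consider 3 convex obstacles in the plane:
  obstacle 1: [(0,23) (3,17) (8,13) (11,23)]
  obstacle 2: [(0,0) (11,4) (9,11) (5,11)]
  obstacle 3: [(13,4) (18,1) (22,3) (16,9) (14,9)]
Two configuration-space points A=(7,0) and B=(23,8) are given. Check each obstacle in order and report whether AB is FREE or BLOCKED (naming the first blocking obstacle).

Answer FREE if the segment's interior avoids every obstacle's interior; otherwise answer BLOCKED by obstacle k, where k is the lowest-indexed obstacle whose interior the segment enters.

Obstacle 1 [(0,23) (3,17) (8,13) (11,23)]:
  edge (0,23)–(3,17): clear
  edge (3,17)–(8,13): clear
  edge (8,13)–(11,23): clear
  edge (11,23)–(0,23): clear
  midpoint (15,4) outside
  → clear
Obstacle 2 [(0,0) (11,4) (9,11) (5,11)]:
  edge (0,0)–(11,4): clear
  edge (11,4)–(9,11): clear
  edge (9,11)–(5,11): clear
  edge (5,11)–(0,0): clear
  midpoint (15,4) outside
  → clear
Obstacle 3 [(13,4) (18,1) (22,3) (16,9) (14,9)]:
  edge (13,4)–(18,1): crosses AB
  edge (18,1)–(22,3): clear
  edge (22,3)–(16,9): crosses AB
  edge (16,9)–(14,9): clear
  edge (14,9)–(13,4): clear
  → BLOCKED

BLOCKED by obstacle 3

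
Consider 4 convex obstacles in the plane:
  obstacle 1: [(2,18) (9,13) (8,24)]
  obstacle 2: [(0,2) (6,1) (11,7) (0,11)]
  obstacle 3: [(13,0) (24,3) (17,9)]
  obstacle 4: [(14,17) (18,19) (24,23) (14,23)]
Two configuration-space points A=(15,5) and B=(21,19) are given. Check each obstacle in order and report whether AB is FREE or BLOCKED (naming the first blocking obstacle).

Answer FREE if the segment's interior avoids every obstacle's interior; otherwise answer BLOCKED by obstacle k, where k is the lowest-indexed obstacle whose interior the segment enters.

FREE

Obstacle 1 [(2,18) (9,13) (8,24)]:
  edge (2,18)–(9,13): clear
  edge (9,13)–(8,24): clear
  edge (8,24)–(2,18): clear
  midpoint (18,12) outside
  → clear
Obstacle 2 [(0,2) (6,1) (11,7) (0,11)]:
  edge (0,2)–(6,1): clear
  edge (6,1)–(11,7): clear
  edge (11,7)–(0,11): clear
  edge (0,11)–(0,2): clear
  midpoint (18,12) outside
  → clear
Obstacle 3 [(13,0) (24,3) (17,9)]:
  edge (13,0)–(24,3): clear
  edge (24,3)–(17,9): clear
  edge (17,9)–(13,0): clear
  midpoint (18,12) outside
  → clear
Obstacle 4 [(14,17) (18,19) (24,23) (14,23)]:
  edge (14,17)–(18,19): clear
  edge (18,19)–(24,23): clear
  edge (24,23)–(14,23): clear
  edge (14,23)–(14,17): clear
  midpoint (18,12) outside
  → clear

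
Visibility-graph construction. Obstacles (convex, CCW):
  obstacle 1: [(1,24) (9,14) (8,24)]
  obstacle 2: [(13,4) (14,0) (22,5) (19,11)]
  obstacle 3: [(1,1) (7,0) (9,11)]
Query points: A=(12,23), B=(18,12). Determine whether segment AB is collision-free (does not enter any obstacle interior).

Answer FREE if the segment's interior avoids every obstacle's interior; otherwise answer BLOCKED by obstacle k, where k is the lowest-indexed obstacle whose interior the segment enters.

Obstacle 1 [(1,24) (9,14) (8,24)]:
  edge (1,24)–(9,14): clear
  edge (9,14)–(8,24): clear
  edge (8,24)–(1,24): clear
  midpoint (15,35/2) outside
  → clear
Obstacle 2 [(13,4) (14,0) (22,5) (19,11)]:
  edge (13,4)–(14,0): clear
  edge (14,0)–(22,5): clear
  edge (22,5)–(19,11): clear
  edge (19,11)–(13,4): clear
  midpoint (15,35/2) outside
  → clear
Obstacle 3 [(1,1) (7,0) (9,11)]:
  edge (1,1)–(7,0): clear
  edge (7,0)–(9,11): clear
  edge (9,11)–(1,1): clear
  midpoint (15,35/2) outside
  → clear

FREE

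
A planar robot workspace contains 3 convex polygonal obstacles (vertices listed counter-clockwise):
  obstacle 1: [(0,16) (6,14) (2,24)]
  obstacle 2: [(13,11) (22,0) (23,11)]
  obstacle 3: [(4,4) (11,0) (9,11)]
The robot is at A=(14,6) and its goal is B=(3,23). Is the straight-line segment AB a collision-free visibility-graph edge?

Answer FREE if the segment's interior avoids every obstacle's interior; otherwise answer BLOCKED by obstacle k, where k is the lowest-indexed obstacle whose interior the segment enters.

FREE

Obstacle 1 [(0,16) (6,14) (2,24)]:
  edge (0,16)–(6,14): clear
  edge (6,14)–(2,24): clear
  edge (2,24)–(0,16): clear
  midpoint (17/2,29/2) outside
  → clear
Obstacle 2 [(13,11) (22,0) (23,11)]:
  edge (13,11)–(22,0): clear
  edge (22,0)–(23,11): clear
  edge (23,11)–(13,11): clear
  midpoint (17/2,29/2) outside
  → clear
Obstacle 3 [(4,4) (11,0) (9,11)]:
  edge (4,4)–(11,0): clear
  edge (11,0)–(9,11): clear
  edge (9,11)–(4,4): clear
  midpoint (17/2,29/2) outside
  → clear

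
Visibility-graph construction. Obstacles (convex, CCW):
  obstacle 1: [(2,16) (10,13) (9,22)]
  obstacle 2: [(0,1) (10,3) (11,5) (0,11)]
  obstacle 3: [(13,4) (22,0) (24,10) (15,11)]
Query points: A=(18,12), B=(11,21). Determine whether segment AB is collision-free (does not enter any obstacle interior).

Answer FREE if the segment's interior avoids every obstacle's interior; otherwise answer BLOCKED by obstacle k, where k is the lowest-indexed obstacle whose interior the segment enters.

Obstacle 1 [(2,16) (10,13) (9,22)]:
  edge (2,16)–(10,13): clear
  edge (10,13)–(9,22): clear
  edge (9,22)–(2,16): clear
  midpoint (29/2,33/2) outside
  → clear
Obstacle 2 [(0,1) (10,3) (11,5) (0,11)]:
  edge (0,1)–(10,3): clear
  edge (10,3)–(11,5): clear
  edge (11,5)–(0,11): clear
  edge (0,11)–(0,1): clear
  midpoint (29/2,33/2) outside
  → clear
Obstacle 3 [(13,4) (22,0) (24,10) (15,11)]:
  edge (13,4)–(22,0): clear
  edge (22,0)–(24,10): clear
  edge (24,10)–(15,11): clear
  edge (15,11)–(13,4): clear
  midpoint (29/2,33/2) outside
  → clear

FREE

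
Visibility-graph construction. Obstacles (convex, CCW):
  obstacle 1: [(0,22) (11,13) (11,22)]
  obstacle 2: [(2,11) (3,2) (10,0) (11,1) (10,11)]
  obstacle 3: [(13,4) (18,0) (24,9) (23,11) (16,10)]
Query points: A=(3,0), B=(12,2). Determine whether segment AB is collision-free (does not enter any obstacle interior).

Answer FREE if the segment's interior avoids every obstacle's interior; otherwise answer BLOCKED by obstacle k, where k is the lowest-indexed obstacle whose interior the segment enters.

Obstacle 1 [(0,22) (11,13) (11,22)]:
  edge (0,22)–(11,13): clear
  edge (11,13)–(11,22): clear
  edge (11,22)–(0,22): clear
  midpoint (15/2,1) outside
  → clear
Obstacle 2 [(2,11) (3,2) (10,0) (11,1) (10,11)]:
  edge (2,11)–(3,2): clear
  edge (3,2)–(10,0): crosses AB
  edge (10,0)–(11,1): clear
  edge (11,1)–(10,11): crosses AB
  edge (10,11)–(2,11): clear
  → BLOCKED
Obstacle 3 [(13,4) (18,0) (24,9) (23,11) (16,10)]:
  edge (13,4)–(18,0): clear
  edge (18,0)–(24,9): clear
  edge (24,9)–(23,11): clear
  edge (23,11)–(16,10): clear
  edge (16,10)–(13,4): clear
  midpoint (15/2,1) outside
  → clear

BLOCKED by obstacle 2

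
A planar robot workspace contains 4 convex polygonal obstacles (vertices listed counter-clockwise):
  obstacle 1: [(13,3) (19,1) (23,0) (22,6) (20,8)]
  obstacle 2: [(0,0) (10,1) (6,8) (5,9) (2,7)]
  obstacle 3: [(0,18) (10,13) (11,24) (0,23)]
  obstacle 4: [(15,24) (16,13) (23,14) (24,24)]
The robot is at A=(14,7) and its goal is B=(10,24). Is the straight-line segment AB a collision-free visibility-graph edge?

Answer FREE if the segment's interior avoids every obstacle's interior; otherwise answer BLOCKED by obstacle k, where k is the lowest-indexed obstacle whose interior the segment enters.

Obstacle 1 [(13,3) (19,1) (23,0) (22,6) (20,8)]:
  edge (13,3)–(19,1): clear
  edge (19,1)–(23,0): clear
  edge (23,0)–(22,6): clear
  edge (22,6)–(20,8): clear
  edge (20,8)–(13,3): clear
  midpoint (12,31/2) outside
  → clear
Obstacle 2 [(0,0) (10,1) (6,8) (5,9) (2,7)]:
  edge (0,0)–(10,1): clear
  edge (10,1)–(6,8): clear
  edge (6,8)–(5,9): clear
  edge (5,9)–(2,7): clear
  edge (2,7)–(0,0): clear
  midpoint (12,31/2) outside
  → clear
Obstacle 3 [(0,18) (10,13) (11,24) (0,23)]:
  edge (0,18)–(10,13): clear
  edge (10,13)–(11,24): crosses AB
  edge (11,24)–(0,23): crosses AB
  edge (0,23)–(0,18): clear
  → BLOCKED
Obstacle 4 [(15,24) (16,13) (23,14) (24,24)]:
  edge (15,24)–(16,13): clear
  edge (16,13)–(23,14): clear
  edge (23,14)–(24,24): clear
  edge (24,24)–(15,24): clear
  midpoint (12,31/2) outside
  → clear

BLOCKED by obstacle 3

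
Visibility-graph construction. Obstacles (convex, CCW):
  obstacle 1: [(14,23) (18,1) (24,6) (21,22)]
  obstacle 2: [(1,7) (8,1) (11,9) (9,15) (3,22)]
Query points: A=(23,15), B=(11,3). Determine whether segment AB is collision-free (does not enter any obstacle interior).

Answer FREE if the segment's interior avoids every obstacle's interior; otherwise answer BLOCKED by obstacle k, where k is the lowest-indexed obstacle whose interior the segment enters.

BLOCKED by obstacle 1

Obstacle 1 [(14,23) (18,1) (24,6) (21,22)]:
  edge (14,23)–(18,1): crosses AB
  edge (18,1)–(24,6): clear
  edge (24,6)–(21,22): crosses AB
  edge (21,22)–(14,23): clear
  → BLOCKED
Obstacle 2 [(1,7) (8,1) (11,9) (9,15) (3,22)]:
  edge (1,7)–(8,1): clear
  edge (8,1)–(11,9): clear
  edge (11,9)–(9,15): clear
  edge (9,15)–(3,22): clear
  edge (3,22)–(1,7): clear
  midpoint (17,9) outside
  → clear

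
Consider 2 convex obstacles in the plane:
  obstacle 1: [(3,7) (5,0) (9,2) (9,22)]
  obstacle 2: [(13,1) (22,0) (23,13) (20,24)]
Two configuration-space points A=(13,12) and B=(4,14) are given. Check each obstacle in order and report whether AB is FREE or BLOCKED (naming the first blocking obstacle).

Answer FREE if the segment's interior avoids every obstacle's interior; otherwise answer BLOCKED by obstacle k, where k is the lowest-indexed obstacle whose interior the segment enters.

Obstacle 1 [(3,7) (5,0) (9,2) (9,22)]:
  edge (3,7)–(5,0): clear
  edge (5,0)–(9,2): clear
  edge (9,2)–(9,22): crosses AB
  edge (9,22)–(3,7): crosses AB
  → BLOCKED
Obstacle 2 [(13,1) (22,0) (23,13) (20,24)]:
  edge (13,1)–(22,0): clear
  edge (22,0)–(23,13): clear
  edge (23,13)–(20,24): clear
  edge (20,24)–(13,1): clear
  midpoint (17/2,13) outside
  → clear

BLOCKED by obstacle 1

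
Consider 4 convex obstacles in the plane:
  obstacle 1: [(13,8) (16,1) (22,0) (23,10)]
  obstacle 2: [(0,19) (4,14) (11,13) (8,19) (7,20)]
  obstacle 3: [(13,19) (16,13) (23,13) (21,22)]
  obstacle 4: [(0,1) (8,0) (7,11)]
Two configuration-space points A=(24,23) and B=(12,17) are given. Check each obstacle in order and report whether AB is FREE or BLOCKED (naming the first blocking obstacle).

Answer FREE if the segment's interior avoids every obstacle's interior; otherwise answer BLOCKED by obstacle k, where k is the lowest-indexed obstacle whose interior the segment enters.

BLOCKED by obstacle 3

Obstacle 1 [(13,8) (16,1) (22,0) (23,10)]:
  edge (13,8)–(16,1): clear
  edge (16,1)–(22,0): clear
  edge (22,0)–(23,10): clear
  edge (23,10)–(13,8): clear
  midpoint (18,20) outside
  → clear
Obstacle 2 [(0,19) (4,14) (11,13) (8,19) (7,20)]:
  edge (0,19)–(4,14): clear
  edge (4,14)–(11,13): clear
  edge (11,13)–(8,19): clear
  edge (8,19)–(7,20): clear
  edge (7,20)–(0,19): clear
  midpoint (18,20) outside
  → clear
Obstacle 3 [(13,19) (16,13) (23,13) (21,22)]:
  edge (13,19)–(16,13): crosses AB
  edge (16,13)–(23,13): clear
  edge (23,13)–(21,22): crosses AB
  edge (21,22)–(13,19): clear
  → BLOCKED
Obstacle 4 [(0,1) (8,0) (7,11)]:
  edge (0,1)–(8,0): clear
  edge (8,0)–(7,11): clear
  edge (7,11)–(0,1): clear
  midpoint (18,20) outside
  → clear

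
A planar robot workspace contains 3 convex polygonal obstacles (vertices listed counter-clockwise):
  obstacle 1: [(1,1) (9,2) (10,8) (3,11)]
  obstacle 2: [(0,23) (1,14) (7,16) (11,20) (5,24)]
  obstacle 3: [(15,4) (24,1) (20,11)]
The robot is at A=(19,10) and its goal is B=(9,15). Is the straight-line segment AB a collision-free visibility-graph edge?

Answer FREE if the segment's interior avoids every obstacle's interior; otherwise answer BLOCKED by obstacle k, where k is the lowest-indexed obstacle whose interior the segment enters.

FREE

Obstacle 1 [(1,1) (9,2) (10,8) (3,11)]:
  edge (1,1)–(9,2): clear
  edge (9,2)–(10,8): clear
  edge (10,8)–(3,11): clear
  edge (3,11)–(1,1): clear
  midpoint (14,25/2) outside
  → clear
Obstacle 2 [(0,23) (1,14) (7,16) (11,20) (5,24)]:
  edge (0,23)–(1,14): clear
  edge (1,14)–(7,16): clear
  edge (7,16)–(11,20): clear
  edge (11,20)–(5,24): clear
  edge (5,24)–(0,23): clear
  midpoint (14,25/2) outside
  → clear
Obstacle 3 [(15,4) (24,1) (20,11)]:
  edge (15,4)–(24,1): clear
  edge (24,1)–(20,11): clear
  edge (20,11)–(15,4): clear
  midpoint (14,25/2) outside
  → clear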